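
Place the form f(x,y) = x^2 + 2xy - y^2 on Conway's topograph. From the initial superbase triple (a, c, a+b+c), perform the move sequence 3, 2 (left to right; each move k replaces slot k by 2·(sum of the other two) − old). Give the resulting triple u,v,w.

start (1,-1,2) = (f(1,0),f(0,1),f(1,1))
replace slot 3: 2·(1+(-1)) − 2 = -2 → (1,-1,-2)
replace slot 2: 2·(1+(-2)) − (-1) = -1 → (1,-1,-2)

1,-1,-2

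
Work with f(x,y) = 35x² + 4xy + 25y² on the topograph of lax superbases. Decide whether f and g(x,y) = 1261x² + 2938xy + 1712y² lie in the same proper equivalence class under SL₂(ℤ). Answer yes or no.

D₁ = -3484, D₂ = -3484
f: flip: (35,4,25)→(25,-4,35)
f: reduced (well bottom): (25,-4,35) with a≤c, −a<b≤a
g: translate: b→416 (≡2938 mod 2522), so (1261,2938,1712)→(1261,416,35)
g: flip: (1261,416,35)→(35,-416,1261)
g: translate: b→4 (≡-416 mod 70), so (35,-416,1261)→(35,4,25)
g: flip: (35,4,25)→(25,-4,35)
g: reduced (well bottom): (25,-4,35) with a≤c, −a<b≤a
reduced forms (25, -4, 35) vs (25, -4, 35) ⇒ equivalent

yes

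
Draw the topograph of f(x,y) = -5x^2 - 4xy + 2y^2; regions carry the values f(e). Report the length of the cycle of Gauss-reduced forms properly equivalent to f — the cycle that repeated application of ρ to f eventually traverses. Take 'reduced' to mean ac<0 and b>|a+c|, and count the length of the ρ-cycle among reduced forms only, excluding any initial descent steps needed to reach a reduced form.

D = 56, ⌊√D⌋ = 7
descent: ρ → (2,4,-5)  [lands on river]
river: ρ → (-5,6,1)
river: ρ → (1,6,-5)
river: ρ → (-5,4,2)
ρ-cycle length = 4 (tail of 1 descent step not counted)

4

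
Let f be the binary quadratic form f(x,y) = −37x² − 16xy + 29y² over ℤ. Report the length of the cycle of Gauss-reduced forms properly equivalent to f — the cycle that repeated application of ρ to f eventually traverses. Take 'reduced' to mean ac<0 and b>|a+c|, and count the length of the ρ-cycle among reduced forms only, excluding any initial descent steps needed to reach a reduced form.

D = 4548, ⌊√D⌋ = 67
descent: ρ → (29,16,-37)  [lands on river]
river: ρ → (-37,58,8)
river: ρ → (8,54,-51)
river: ρ → (-51,48,11)
river: ρ → (11,62,-16)
river: ρ → (-16,66,3)
river: ρ → (3,66,-16)
river: ρ → (-16,62,11)
river: ρ → (11,48,-51)
river: ρ → (-51,54,8)
river: ρ → (8,58,-37)
river: ρ → (-37,16,29)
river: ρ → (29,42,-24)
river: ρ → (-24,54,17)
river: ρ → (17,48,-33)
river: ρ → (-33,18,32)
river: ρ → (32,46,-19)
river: ρ → (-19,30,48)
river: ρ → (48,66,-1)
river: ρ → (-1,66,48)
river: ρ → (48,30,-19)
river: ρ → (-19,46,32)
river: ρ → (32,18,-33)
river: ρ → (-33,48,17)
river: ρ → (17,54,-24)
river: ρ → (-24,42,29)
ρ-cycle length = 26 (tail of 1 descent step not counted)

26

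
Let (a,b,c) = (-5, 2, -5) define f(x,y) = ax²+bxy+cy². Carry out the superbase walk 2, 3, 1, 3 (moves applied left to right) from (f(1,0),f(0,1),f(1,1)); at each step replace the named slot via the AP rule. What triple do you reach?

start (-5,-5,-8) = (f(1,0),f(0,1),f(1,1))
replace slot 2: 2·((-5)+(-8)) − (-5) = -21 → (-5,-21,-8)
replace slot 3: 2·((-5)+(-21)) − (-8) = -44 → (-5,-21,-44)
replace slot 1: 2·((-21)+(-44)) − (-5) = -125 → (-125,-21,-44)
replace slot 3: 2·((-125)+(-21)) − (-44) = -248 → (-125,-21,-248)

-125,-21,-248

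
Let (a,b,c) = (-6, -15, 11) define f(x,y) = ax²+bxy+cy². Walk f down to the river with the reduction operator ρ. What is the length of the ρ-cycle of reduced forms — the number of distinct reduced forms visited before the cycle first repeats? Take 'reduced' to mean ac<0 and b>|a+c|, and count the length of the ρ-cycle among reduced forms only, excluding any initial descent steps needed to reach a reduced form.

D = 489, ⌊√D⌋ = 22
descent: ρ → (11,15,-6)  [lands on river]
river: ρ → (-6,21,2)
river: ρ → (2,19,-16)
river: ρ → (-16,13,5)
river: ρ → (5,17,-10)
river: ρ → (-10,3,12)
river: ρ → (12,21,-1)
river: ρ → (-1,21,12)
river: ρ → (12,3,-10)
river: ρ → (-10,17,5)
river: ρ → (5,13,-16)
river: ρ → (-16,19,2)
river: ρ → (2,21,-6)
river: ρ → (-6,15,11)
river: ρ → (11,7,-10)
river: ρ → (-10,13,8)
river: ρ → (8,19,-4)
river: ρ → (-4,21,3)
river: ρ → (3,21,-4)
river: ρ → (-4,19,8)
river: ρ → (8,13,-10)
river: ρ → (-10,7,11)
ρ-cycle length = 22 (tail of 1 descent step not counted)

22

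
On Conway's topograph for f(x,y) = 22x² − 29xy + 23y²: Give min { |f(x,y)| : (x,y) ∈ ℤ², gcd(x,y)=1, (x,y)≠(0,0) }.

translate: b→15 (≡-29 mod 44), so (22,-29,23)→(22,15,16)
flip: (22,15,16)→(16,-15,22)
reduced (well bottom): (16,-15,22) with a≤c, −a<b≤a
well minimum = a = 16

16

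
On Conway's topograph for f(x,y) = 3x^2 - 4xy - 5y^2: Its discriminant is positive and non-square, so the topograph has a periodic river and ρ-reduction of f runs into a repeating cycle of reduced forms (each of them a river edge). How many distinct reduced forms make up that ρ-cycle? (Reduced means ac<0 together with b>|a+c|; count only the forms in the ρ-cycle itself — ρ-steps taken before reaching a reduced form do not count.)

D = 76, ⌊√D⌋ = 8
descent: ρ → (-5,4,3)  [lands on river]
river: ρ → (3,8,-1)
river: ρ → (-1,8,3)
river: ρ → (3,4,-5)
river: ρ → (-5,6,2)
river: ρ → (2,6,-5)
ρ-cycle length = 6 (tail of 1 descent step not counted)

6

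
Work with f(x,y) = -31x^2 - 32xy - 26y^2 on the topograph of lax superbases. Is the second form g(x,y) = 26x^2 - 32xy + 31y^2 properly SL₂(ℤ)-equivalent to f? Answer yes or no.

D₁ = -2200, D₂ = -2200
f is negative-definite; reduce −f:
−f: translate: b→-30 (≡32 mod 62), so (31,32,26)→(31,-30,25)
−f: flip: (31,-30,25)→(25,30,31)
−f: translate: b→-20 (≡30 mod 50), so (25,30,31)→(25,-20,26)
−f: reduced (well bottom): (25,-20,26) with a≤c, −a<b≤a
flip sign back: reduced form of f is (-25,20,-26)
g: translate: b→20 (≡-32 mod 52), so (26,-32,31)→(26,20,25)
g: flip: (26,20,25)→(25,-20,26)
g: reduced (well bottom): (25,-20,26) with a≤c, −a<b≤a
reduced forms (-25, 20, -26) vs (25, -20, 26) ⇒ inequivalent

no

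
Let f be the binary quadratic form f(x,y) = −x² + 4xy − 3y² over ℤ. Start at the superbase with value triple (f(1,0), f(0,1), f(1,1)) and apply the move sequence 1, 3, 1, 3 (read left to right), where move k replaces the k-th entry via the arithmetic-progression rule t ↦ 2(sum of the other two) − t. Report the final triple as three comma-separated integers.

start (-1,-3,0) = (f(1,0),f(0,1),f(1,1))
replace slot 1: 2·((-3)+0) − (-1) = -5 → (-5,-3,0)
replace slot 3: 2·((-5)+(-3)) − 0 = -16 → (-5,-3,-16)
replace slot 1: 2·((-3)+(-16)) − (-5) = -33 → (-33,-3,-16)
replace slot 3: 2·((-33)+(-3)) − (-16) = -56 → (-33,-3,-56)

-33,-3,-56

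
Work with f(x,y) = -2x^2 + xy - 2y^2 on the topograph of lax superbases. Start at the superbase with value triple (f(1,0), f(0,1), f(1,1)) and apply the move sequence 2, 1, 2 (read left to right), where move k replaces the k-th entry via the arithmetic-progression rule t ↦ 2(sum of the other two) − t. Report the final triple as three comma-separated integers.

start (-2,-2,-3) = (f(1,0),f(0,1),f(1,1))
replace slot 2: 2·((-2)+(-3)) − (-2) = -8 → (-2,-8,-3)
replace slot 1: 2·((-8)+(-3)) − (-2) = -20 → (-20,-8,-3)
replace slot 2: 2·((-20)+(-3)) − (-8) = -38 → (-20,-38,-3)

-20,-38,-3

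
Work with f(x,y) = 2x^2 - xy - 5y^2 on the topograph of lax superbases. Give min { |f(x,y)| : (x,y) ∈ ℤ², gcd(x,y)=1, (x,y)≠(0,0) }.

descent: ρ → (-5,1,2)
descent: ρ → (2,3,-4)  [lands on river]
river: ρ → (-4,5,1)
river: ρ → (1,5,-4)
river: ρ → (-4,3,2)
river: ρ → (2,5,-2)
river: ρ → (-2,3,4)
river: ρ → (4,5,-1)
river: ρ → (-1,5,4)
river: ρ → (4,3,-2)
river: ρ → (-2,5,2)
closes: descent 2, river 10
min |a| on river = 1

1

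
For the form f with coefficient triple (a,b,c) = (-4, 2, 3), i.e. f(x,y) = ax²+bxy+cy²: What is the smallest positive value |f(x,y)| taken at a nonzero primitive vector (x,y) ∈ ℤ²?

river: ρ → (3,4,-3)
river: ρ → (-3,2,4)
river: ρ → (4,6,-1)
river: ρ → (-1,6,4)
river: ρ → (4,2,-3)
river: ρ → (-3,4,3)
river: ρ → (3,2,-4)
river: ρ → (-4,6,1)
river: ρ → (1,6,-4)
river: ρ → (-4,2,3)
closes: descent 0, river 10
min |a| on river = 1

1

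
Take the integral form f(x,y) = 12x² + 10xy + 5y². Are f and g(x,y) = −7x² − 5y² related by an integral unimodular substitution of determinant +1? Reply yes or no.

D₁ = -140, D₂ = -140
f: flip: (12,10,5)→(5,-10,12)
f: translate: b→0 (≡-10 mod 10), so (5,-10,12)→(5,0,7)
f: reduced (well bottom): (5,0,7) with a≤c, −a<b≤a
g is negative-definite; reduce −g:
−g: flip: (7,0,5)→(5,0,7)
−g: reduced (well bottom): (5,0,7) with a≤c, −a<b≤a
flip sign back: reduced form of g is (-5,0,-7)
reduced forms (5, 0, 7) vs (-5, 0, -7) ⇒ inequivalent

no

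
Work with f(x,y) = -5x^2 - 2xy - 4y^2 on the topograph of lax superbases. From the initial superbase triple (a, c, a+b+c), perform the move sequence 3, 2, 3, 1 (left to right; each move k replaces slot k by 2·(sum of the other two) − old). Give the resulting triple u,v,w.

start (-5,-4,-11) = (f(1,0),f(0,1),f(1,1))
replace slot 3: 2·((-5)+(-4)) − (-11) = -7 → (-5,-4,-7)
replace slot 2: 2·((-5)+(-7)) − (-4) = -20 → (-5,-20,-7)
replace slot 3: 2·((-5)+(-20)) − (-7) = -43 → (-5,-20,-43)
replace slot 1: 2·((-20)+(-43)) − (-5) = -121 → (-121,-20,-43)

-121,-20,-43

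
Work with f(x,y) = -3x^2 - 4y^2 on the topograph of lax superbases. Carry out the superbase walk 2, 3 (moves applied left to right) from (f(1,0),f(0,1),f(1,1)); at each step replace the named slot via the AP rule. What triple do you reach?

start (-3,-4,-7) = (f(1,0),f(0,1),f(1,1))
replace slot 2: 2·((-3)+(-7)) − (-4) = -16 → (-3,-16,-7)
replace slot 3: 2·((-3)+(-16)) − (-7) = -31 → (-3,-16,-31)

-3,-16,-31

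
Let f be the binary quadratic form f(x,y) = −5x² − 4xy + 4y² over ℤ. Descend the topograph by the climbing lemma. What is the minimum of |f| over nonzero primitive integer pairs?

descent: ρ → (4,4,-5)  [lands on river]
river: ρ → (-5,6,3)
river: ρ → (3,6,-5)
river: ρ → (-5,4,4)
closes: descent 1, river 4
min |a| on river = 3

3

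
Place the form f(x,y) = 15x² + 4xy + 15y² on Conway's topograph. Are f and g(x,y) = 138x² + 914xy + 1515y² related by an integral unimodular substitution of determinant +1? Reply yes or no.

D₁ = -884, D₂ = -884
f: reduced (well bottom): (15,4,15) with a≤c, −a<b≤a
g: translate: b→86 (≡914 mod 276), so (138,914,1515)→(138,86,15)
g: flip: (138,86,15)→(15,-86,138)
g: translate: b→4 (≡-86 mod 30), so (15,-86,138)→(15,4,15)
g: reduced (well bottom): (15,4,15) with a≤c, −a<b≤a
reduced forms (15, 4, 15) vs (15, 4, 15) ⇒ equivalent

yes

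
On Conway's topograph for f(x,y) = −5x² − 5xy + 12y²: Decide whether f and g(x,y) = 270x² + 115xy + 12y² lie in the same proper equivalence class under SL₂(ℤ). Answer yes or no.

D₁ = 265, D₂ = 265
river cycle of f (length 18): (-5, 15, 2), (2, 13, -12), (-12, 11, 3), (3, 13, -8), (-8, 3, 8), (8, 13, -3), (-3, 11, 12), (12, 13, -2), (-2, 15, 5), (5, 15, -2), … (8 more)
river cycle of g (length 18): (-5, 15, 2), (2, 13, -12), (-12, 11, 3), (3, 13, -8), (-8, 3, 8), (8, 13, -3), (-3, 11, 12), (12, 13, -2), (-2, 15, 5), (5, 15, -2), … (8 more)
cycles coincide ⇒ equivalent

yes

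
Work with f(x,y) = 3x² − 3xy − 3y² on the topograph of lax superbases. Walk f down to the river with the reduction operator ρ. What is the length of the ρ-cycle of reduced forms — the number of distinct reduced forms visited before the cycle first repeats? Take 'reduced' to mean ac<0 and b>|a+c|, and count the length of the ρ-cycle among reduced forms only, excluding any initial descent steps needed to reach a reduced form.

D = 45, ⌊√D⌋ = 6
descent: ρ → (-3,3,3)  [lands on river]
river: ρ → (3,3,-3)
ρ-cycle length = 2 (tail of 1 descent step not counted)

2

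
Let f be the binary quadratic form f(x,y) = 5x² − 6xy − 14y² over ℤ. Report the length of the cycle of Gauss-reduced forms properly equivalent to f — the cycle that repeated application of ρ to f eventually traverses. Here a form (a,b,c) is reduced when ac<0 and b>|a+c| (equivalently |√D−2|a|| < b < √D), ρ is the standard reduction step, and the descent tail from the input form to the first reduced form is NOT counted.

D = 316, ⌊√D⌋ = 17
descent: ρ → (-14,6,5)
descent: ρ → (5,14,-6)  [lands on river]
river: ρ → (-6,10,9)
river: ρ → (9,8,-7)
river: ρ → (-7,6,10)
river: ρ → (10,14,-3)
river: ρ → (-3,16,5)
ρ-cycle length = 6 (tail of 2 descent steps not counted)

6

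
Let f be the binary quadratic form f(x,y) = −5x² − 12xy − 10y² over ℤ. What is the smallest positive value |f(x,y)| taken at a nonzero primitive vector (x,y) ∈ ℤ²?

translate: b→2 (≡12 mod 10), so (5,12,10)→(5,2,3)
flip: (5,2,3)→(3,-2,5)
reduced (well bottom): (3,-2,5) with a≤c, −a<b≤a
well minimum |f| = |-3| = 3 (negative-definite)

3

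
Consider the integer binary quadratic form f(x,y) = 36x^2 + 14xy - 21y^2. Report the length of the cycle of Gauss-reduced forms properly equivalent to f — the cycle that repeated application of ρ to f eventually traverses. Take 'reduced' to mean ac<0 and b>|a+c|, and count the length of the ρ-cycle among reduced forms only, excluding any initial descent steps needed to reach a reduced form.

D = 3220, ⌊√D⌋ = 56
descent: ρ → (-21,28,29)  [lands on river]
river: ρ → (29,30,-20)
river: ρ → (-20,50,9)
river: ρ → (9,40,-45)
river: ρ → (-45,50,4)
river: ρ → (4,54,-19)
river: ρ → (-19,22,36)
river: ρ → (36,50,-5)
river: ρ → (-5,50,36)
river: ρ → (36,22,-19)
river: ρ → (-19,54,4)
river: ρ → (4,50,-45)
river: ρ → (-45,40,9)
river: ρ → (9,50,-20)
river: ρ → (-20,30,29)
river: ρ → (29,28,-21)
river: ρ → (-21,56,1)
river: ρ → (1,56,-21)
ρ-cycle length = 18 (tail of 1 descent step not counted)

18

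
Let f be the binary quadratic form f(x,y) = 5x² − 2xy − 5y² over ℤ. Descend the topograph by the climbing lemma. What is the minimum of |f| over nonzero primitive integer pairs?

descent: ρ → (-5,2,5)  [lands on river]
river: ρ → (5,8,-2)
river: ρ → (-2,8,5)
river: ρ → (5,2,-5)
river: ρ → (-5,8,2)
river: ρ → (2,8,-5)
closes: descent 1, river 6
min |a| on river = 2

2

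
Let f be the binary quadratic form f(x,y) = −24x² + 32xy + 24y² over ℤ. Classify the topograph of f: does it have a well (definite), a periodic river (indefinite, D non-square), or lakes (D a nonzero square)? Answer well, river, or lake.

D = b²−4ac = 32² − 4·(-24)·24 = 3328
D > 0 non-square ⇒ indefinite ⇒ periodic river

river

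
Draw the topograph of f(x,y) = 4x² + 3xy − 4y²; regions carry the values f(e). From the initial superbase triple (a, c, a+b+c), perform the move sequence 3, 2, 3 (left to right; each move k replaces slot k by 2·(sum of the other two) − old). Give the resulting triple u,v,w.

start (4,-4,3) = (f(1,0),f(0,1),f(1,1))
replace slot 3: 2·(4+(-4)) − 3 = -3 → (4,-4,-3)
replace slot 2: 2·(4+(-3)) − (-4) = 6 → (4,6,-3)
replace slot 3: 2·(4+6) − (-3) = 23 → (4,6,23)

4,6,23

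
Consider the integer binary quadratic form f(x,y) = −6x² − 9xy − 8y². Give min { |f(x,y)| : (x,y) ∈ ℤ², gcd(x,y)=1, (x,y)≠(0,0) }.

translate: b→-3 (≡9 mod 12), so (6,9,8)→(6,-3,5)
flip: (6,-3,5)→(5,3,6)
reduced (well bottom): (5,3,6) with a≤c, −a<b≤a
well minimum |f| = |-5| = 5 (negative-definite)

5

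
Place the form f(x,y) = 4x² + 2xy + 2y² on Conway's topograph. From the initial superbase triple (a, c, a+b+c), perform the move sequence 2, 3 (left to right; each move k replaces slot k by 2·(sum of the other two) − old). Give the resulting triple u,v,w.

start (4,2,8) = (f(1,0),f(0,1),f(1,1))
replace slot 2: 2·(4+8) − 2 = 22 → (4,22,8)
replace slot 3: 2·(4+22) − 8 = 44 → (4,22,44)

4,22,44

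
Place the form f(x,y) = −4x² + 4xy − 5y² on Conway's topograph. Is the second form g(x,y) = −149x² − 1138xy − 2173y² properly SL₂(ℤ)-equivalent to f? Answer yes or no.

D₁ = -64, D₂ = -64
f is negative-definite; reduce −f:
−f: translate: b→4 (≡-4 mod 8), so (4,-4,5)→(4,4,5)
−f: reduced (well bottom): (4,4,5) with a≤c, −a<b≤a
flip sign back: reduced form of f is (-4,-4,-5)
g is negative-definite; reduce −g:
−g: translate: b→-54 (≡1138 mod 298), so (149,1138,2173)→(149,-54,5)
−g: flip: (149,-54,5)→(5,54,149)
−g: translate: b→4 (≡54 mod 10), so (5,54,149)→(5,4,4)
−g: flip: (5,4,4)→(4,-4,5)
−g: translate: b→4 (≡-4 mod 8), so (4,-4,5)→(4,4,5)
−g: reduced (well bottom): (4,4,5) with a≤c, −a<b≤a
flip sign back: reduced form of g is (-4,-4,-5)
reduced forms (-4, -4, -5) vs (-4, -4, -5) ⇒ equivalent

yes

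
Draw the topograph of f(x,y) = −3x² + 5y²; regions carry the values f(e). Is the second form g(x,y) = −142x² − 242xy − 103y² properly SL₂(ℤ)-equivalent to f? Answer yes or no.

D₁ = 60, D₂ = 60
river cycle of f (length 2): (-3, 6, 2), (2, 6, -3)
river cycle of g (length 2): (-3, 6, 2), (2, 6, -3)
cycles coincide ⇒ equivalent

yes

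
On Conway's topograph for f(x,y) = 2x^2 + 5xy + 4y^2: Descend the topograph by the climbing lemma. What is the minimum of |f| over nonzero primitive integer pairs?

translate: b→1 (≡5 mod 4), so (2,5,4)→(2,1,1)
flip: (2,1,1)→(1,-1,2)
translate: b→1 (≡-1 mod 2), so (1,-1,2)→(1,1,2)
reduced (well bottom): (1,1,2) with a≤c, −a<b≤a
well minimum = a = 1

1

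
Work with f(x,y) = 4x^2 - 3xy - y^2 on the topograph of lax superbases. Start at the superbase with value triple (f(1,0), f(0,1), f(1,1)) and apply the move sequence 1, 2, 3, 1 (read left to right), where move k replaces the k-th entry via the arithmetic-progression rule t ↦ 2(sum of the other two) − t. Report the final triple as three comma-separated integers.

start (4,-1,0) = (f(1,0),f(0,1),f(1,1))
replace slot 1: 2·((-1)+0) − 4 = -6 → (-6,-1,0)
replace slot 2: 2·((-6)+0) − (-1) = -11 → (-6,-11,0)
replace slot 3: 2·((-6)+(-11)) − 0 = -34 → (-6,-11,-34)
replace slot 1: 2·((-11)+(-34)) − (-6) = -84 → (-84,-11,-34)

-84,-11,-34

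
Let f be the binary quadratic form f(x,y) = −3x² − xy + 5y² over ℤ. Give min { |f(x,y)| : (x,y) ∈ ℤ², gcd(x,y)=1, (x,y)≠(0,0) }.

descent: ρ → (5,1,-3)
descent: ρ → (-3,5,3)  [lands on river]
river: ρ → (3,7,-1)
river: ρ → (-1,7,3)
river: ρ → (3,5,-3)
river: ρ → (-3,7,1)
river: ρ → (1,7,-3)
closes: descent 2, river 6
min |a| on river = 1

1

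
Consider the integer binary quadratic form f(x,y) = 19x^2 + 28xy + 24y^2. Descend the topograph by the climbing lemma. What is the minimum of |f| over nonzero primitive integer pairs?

translate: b→-10 (≡28 mod 38), so (19,28,24)→(19,-10,15)
flip: (19,-10,15)→(15,10,19)
reduced (well bottom): (15,10,19) with a≤c, −a<b≤a
well minimum = a = 15

15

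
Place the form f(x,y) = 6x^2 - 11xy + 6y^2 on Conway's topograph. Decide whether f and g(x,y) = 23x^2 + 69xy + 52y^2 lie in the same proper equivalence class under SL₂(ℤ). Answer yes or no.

D₁ = -23, D₂ = -23
f: translate: b→1 (≡-11 mod 12), so (6,-11,6)→(6,1,1)
f: flip: (6,1,1)→(1,-1,6)
f: translate: b→1 (≡-1 mod 2), so (1,-1,6)→(1,1,6)
f: reduced (well bottom): (1,1,6) with a≤c, −a<b≤a
g: translate: b→23 (≡69 mod 46), so (23,69,52)→(23,23,6)
g: flip: (23,23,6)→(6,-23,23)
g: translate: b→1 (≡-23 mod 12), so (6,-23,23)→(6,1,1)
g: flip: (6,1,1)→(1,-1,6)
g: translate: b→1 (≡-1 mod 2), so (1,-1,6)→(1,1,6)
g: reduced (well bottom): (1,1,6) with a≤c, −a<b≤a
reduced forms (1, 1, 6) vs (1, 1, 6) ⇒ equivalent

yes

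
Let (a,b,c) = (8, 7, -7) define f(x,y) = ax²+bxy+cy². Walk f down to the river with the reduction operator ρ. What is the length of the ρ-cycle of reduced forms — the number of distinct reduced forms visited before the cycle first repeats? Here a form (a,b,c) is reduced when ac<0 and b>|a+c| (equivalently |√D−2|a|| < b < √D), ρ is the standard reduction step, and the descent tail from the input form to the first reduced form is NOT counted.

D = 273, ⌊√D⌋ = 16
river: ρ → (-7,7,8)
river: ρ → (8,9,-6)
river: ρ → (-6,15,2)
river: ρ → (2,13,-13)
river: ρ → (-13,13,2)
river: ρ → (2,15,-6)
river: ρ → (-6,9,8)
river: ρ → (8,7,-7)
ρ-cycle length = 8 (tail of 0 descent steps not counted)

8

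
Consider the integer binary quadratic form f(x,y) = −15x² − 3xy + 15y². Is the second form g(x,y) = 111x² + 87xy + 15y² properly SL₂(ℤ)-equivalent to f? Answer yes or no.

D₁ = 909, D₂ = 909
river cycle of f (length 6): (15, 3, -15), (-15, 27, 3), (3, 27, -15), (-15, 3, 15), (15, 27, -3), (-3, 27, 15)
river cycle of g (length 6): (15, 3, -15), (-15, 27, 3), (3, 27, -15), (-15, 3, 15), (15, 27, -3), (-3, 27, 15)
cycles coincide ⇒ equivalent

yes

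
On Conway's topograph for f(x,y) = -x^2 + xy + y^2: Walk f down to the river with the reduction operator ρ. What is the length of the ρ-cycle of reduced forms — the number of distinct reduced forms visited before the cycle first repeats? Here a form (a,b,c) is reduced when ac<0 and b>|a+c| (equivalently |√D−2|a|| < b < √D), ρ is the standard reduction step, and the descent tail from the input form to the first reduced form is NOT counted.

D = 5, ⌊√D⌋ = 2
river: ρ → (1,1,-1)
river: ρ → (-1,1,1)
ρ-cycle length = 2 (tail of 0 descent steps not counted)

2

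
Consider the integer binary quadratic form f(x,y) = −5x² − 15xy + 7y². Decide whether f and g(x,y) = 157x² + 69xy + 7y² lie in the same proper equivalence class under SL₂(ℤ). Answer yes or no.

D₁ = 365, D₂ = 365
river cycle of f (length 6): (7, 15, -5), (-5, 15, 7), (7, 13, -7), (-7, 15, 5), (5, 15, -7), (-7, 13, 7)
river cycle of g (length 6): (7, 15, -5), (-5, 15, 7), (7, 13, -7), (-7, 15, 5), (5, 15, -7), (-7, 13, 7)
cycles coincide ⇒ equivalent

yes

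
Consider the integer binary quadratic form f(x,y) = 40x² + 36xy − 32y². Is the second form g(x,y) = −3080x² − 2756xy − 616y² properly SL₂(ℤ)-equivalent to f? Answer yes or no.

D₁ = 6416, D₂ = 6416
river cycle of f (length 10): (-32, 28, 44), (44, 60, -16), (-16, 68, 28), (28, 44, -40), (-40, 36, 32), (32, 28, -44), (-44, 60, 16), (16, 68, -28), (-28, 44, 40), (40, 36, -32)
river cycle of g (length 10): (-32, 28, 44), (44, 60, -16), (-16, 68, 28), (28, 44, -40), (-40, 36, 32), (32, 28, -44), (-44, 60, 16), (16, 68, -28), (-28, 44, 40), (40, 36, -32)
cycles coincide ⇒ equivalent

yes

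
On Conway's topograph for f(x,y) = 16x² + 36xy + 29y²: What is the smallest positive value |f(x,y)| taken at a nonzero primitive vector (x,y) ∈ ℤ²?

translate: b→4 (≡36 mod 32), so (16,36,29)→(16,4,9)
flip: (16,4,9)→(9,-4,16)
reduced (well bottom): (9,-4,16) with a≤c, −a<b≤a
well minimum = a = 9

9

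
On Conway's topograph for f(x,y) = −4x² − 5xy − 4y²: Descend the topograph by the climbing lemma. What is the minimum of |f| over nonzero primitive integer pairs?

translate: b→-3 (≡5 mod 8), so (4,5,4)→(4,-3,3)
flip: (4,-3,3)→(3,3,4)
reduced (well bottom): (3,3,4) with a≤c, −a<b≤a
well minimum |f| = |-3| = 3 (negative-definite)

3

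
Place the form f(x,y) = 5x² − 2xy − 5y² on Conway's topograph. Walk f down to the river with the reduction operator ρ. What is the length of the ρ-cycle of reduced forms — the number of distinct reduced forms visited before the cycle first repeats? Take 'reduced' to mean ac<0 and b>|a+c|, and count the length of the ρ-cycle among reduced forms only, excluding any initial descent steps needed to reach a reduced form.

D = 104, ⌊√D⌋ = 10
descent: ρ → (-5,2,5)  [lands on river]
river: ρ → (5,8,-2)
river: ρ → (-2,8,5)
river: ρ → (5,2,-5)
river: ρ → (-5,8,2)
river: ρ → (2,8,-5)
ρ-cycle length = 6 (tail of 1 descent step not counted)

6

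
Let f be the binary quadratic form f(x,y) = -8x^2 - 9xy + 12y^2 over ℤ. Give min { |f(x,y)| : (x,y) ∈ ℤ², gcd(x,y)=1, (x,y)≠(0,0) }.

descent: ρ → (12,9,-8)  [lands on river]
river: ρ → (-8,7,13)
river: ρ → (13,19,-2)
river: ρ → (-2,21,3)
river: ρ → (3,21,-2)
river: ρ → (-2,19,13)
river: ρ → (13,7,-8)
river: ρ → (-8,9,12)
river: ρ → (12,15,-5)
river: ρ → (-5,15,12)
closes: descent 1, river 10
min |a| on river = 2

2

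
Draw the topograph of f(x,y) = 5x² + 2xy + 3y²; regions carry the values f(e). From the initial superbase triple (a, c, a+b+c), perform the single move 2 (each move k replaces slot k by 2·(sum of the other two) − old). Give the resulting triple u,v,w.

start (5,3,10) = (f(1,0),f(0,1),f(1,1))
replace slot 2: 2·(5+10) − 3 = 27 → (5,27,10)

5,27,10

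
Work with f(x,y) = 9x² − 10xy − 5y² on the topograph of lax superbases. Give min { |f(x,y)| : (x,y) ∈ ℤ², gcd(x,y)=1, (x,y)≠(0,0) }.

descent: ρ → (-5,10,9)  [lands on river]
river: ρ → (9,8,-6)
river: ρ → (-6,16,1)
river: ρ → (1,16,-6)
river: ρ → (-6,8,9)
river: ρ → (9,10,-5)
closes: descent 1, river 6
min |a| on river = 1

1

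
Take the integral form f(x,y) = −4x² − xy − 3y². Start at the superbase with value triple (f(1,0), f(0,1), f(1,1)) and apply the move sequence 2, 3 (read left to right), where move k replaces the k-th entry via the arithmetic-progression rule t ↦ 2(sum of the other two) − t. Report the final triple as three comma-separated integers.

start (-4,-3,-8) = (f(1,0),f(0,1),f(1,1))
replace slot 2: 2·((-4)+(-8)) − (-3) = -21 → (-4,-21,-8)
replace slot 3: 2·((-4)+(-21)) − (-8) = -42 → (-4,-21,-42)

-4,-21,-42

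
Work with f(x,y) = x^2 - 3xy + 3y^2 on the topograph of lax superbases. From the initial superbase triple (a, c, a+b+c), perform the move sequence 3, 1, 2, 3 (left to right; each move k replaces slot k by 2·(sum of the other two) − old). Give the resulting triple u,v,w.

start (1,3,1) = (f(1,0),f(0,1),f(1,1))
replace slot 3: 2·(1+3) − 1 = 7 → (1,3,7)
replace slot 1: 2·(3+7) − 1 = 19 → (19,3,7)
replace slot 2: 2·(19+7) − 3 = 49 → (19,49,7)
replace slot 3: 2·(19+49) − 7 = 129 → (19,49,129)

19,49,129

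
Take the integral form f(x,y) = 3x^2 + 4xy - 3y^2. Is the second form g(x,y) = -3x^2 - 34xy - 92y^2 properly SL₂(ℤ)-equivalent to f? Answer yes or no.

D₁ = 52, D₂ = 52
river cycle of f (length 10): (-3, 2, 4), (4, 6, -1), (-1, 6, 4), (4, 2, -3), (-3, 4, 3), (3, 2, -4), (-4, 6, 1), (1, 6, -4), (-4, 2, 3), (3, 4, -3)
river cycle of g (length 10): (-3, 2, 4), (4, 6, -1), (-1, 6, 4), (4, 2, -3), (-3, 4, 3), (3, 2, -4), (-4, 6, 1), (1, 6, -4), (-4, 2, 3), (3, 4, -3)
cycles coincide ⇒ equivalent

yes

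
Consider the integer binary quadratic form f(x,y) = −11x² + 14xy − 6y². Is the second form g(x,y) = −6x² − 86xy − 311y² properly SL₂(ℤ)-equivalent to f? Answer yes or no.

D₁ = -68, D₂ = -68
f is negative-definite; reduce −f:
−f: translate: b→8 (≡-14 mod 22), so (11,-14,6)→(11,8,3)
−f: flip: (11,8,3)→(3,-8,11)
−f: translate: b→-2 (≡-8 mod 6), so (3,-8,11)→(3,-2,6)
−f: reduced (well bottom): (3,-2,6) with a≤c, −a<b≤a
flip sign back: reduced form of f is (-3,2,-6)
g is negative-definite; reduce −g:
−g: translate: b→2 (≡86 mod 12), so (6,86,311)→(6,2,3)
−g: flip: (6,2,3)→(3,-2,6)
−g: reduced (well bottom): (3,-2,6) with a≤c, −a<b≤a
flip sign back: reduced form of g is (-3,2,-6)
reduced forms (-3, 2, -6) vs (-3, 2, -6) ⇒ equivalent

yes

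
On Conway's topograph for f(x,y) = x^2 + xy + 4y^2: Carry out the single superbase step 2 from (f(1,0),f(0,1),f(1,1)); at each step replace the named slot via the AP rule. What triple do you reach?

start (1,4,6) = (f(1,0),f(0,1),f(1,1))
replace slot 2: 2·(1+6) − 4 = 10 → (1,10,6)

1,10,6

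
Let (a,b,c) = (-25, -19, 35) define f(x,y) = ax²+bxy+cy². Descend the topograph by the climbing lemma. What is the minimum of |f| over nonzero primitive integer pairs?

descent: ρ → (35,19,-25)  [lands on river]
river: ρ → (-25,31,29)
river: ρ → (29,27,-27)
river: ρ → (-27,27,29)
river: ρ → (29,31,-25)
river: ρ → (-25,19,35)
river: ρ → (35,51,-9)
river: ρ → (-9,57,17)
river: ρ → (17,45,-27)
river: ρ → (-27,9,35)
river: ρ → (35,61,-1)
river: ρ → (-1,61,35)
river: ρ → (35,9,-27)
river: ρ → (-27,45,17)
river: ρ → (17,57,-9)
river: ρ → (-9,51,35)
closes: descent 1, river 16
min |a| on river = 1

1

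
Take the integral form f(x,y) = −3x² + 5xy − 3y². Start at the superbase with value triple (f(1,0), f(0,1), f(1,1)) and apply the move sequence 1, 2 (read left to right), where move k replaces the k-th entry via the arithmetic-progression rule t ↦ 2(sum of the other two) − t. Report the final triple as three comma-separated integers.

start (-3,-3,-1) = (f(1,0),f(0,1),f(1,1))
replace slot 1: 2·((-3)+(-1)) − (-3) = -5 → (-5,-3,-1)
replace slot 2: 2·((-5)+(-1)) − (-3) = -9 → (-5,-9,-1)

-5,-9,-1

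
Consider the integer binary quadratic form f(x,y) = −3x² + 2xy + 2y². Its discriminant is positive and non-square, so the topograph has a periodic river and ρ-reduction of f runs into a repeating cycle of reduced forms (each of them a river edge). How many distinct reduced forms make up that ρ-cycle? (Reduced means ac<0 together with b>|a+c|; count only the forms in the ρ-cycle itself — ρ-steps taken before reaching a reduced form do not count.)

D = 28, ⌊√D⌋ = 5
river: ρ → (2,2,-3)
river: ρ → (-3,4,1)
river: ρ → (1,4,-3)
river: ρ → (-3,2,2)
ρ-cycle length = 4 (tail of 0 descent steps not counted)

4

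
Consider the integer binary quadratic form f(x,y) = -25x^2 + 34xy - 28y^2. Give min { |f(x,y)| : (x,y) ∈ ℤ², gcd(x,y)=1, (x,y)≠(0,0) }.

translate: b→16 (≡-34 mod 50), so (25,-34,28)→(25,16,19)
flip: (25,16,19)→(19,-16,25)
reduced (well bottom): (19,-16,25) with a≤c, −a<b≤a
well minimum |f| = |-19| = 19 (negative-definite)

19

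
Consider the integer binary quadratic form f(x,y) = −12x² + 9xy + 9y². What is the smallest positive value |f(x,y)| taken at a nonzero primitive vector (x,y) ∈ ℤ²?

river: ρ → (9,9,-12)
river: ρ → (-12,15,6)
river: ρ → (6,21,-3)
river: ρ → (-3,21,6)
river: ρ → (6,15,-12)
river: ρ → (-12,9,9)
closes: descent 0, river 6
min |a| on river = 3

3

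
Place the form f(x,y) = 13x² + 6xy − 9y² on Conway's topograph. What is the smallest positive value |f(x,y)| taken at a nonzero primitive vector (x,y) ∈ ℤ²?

river: ρ → (-9,12,10)
river: ρ → (10,8,-11)
river: ρ → (-11,14,7)
river: ρ → (7,14,-11)
river: ρ → (-11,8,10)
river: ρ → (10,12,-9)
river: ρ → (-9,6,13)
river: ρ → (13,20,-2)
river: ρ → (-2,20,13)
river: ρ → (13,6,-9)
closes: descent 0, river 10
min |a| on river = 2

2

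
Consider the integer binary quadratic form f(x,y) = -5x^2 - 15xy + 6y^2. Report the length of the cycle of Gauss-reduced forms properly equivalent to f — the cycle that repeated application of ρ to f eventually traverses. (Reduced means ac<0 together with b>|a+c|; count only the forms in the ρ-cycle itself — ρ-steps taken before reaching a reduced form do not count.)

D = 345, ⌊√D⌋ = 18
descent: ρ → (6,15,-5)  [lands on river]
river: ρ → (-5,15,6)
river: ρ → (6,9,-11)
river: ρ → (-11,13,4)
river: ρ → (4,11,-14)
river: ρ → (-14,17,1)
river: ρ → (1,17,-14)
river: ρ → (-14,11,4)
river: ρ → (4,13,-11)
river: ρ → (-11,9,6)
ρ-cycle length = 10 (tail of 1 descent step not counted)

10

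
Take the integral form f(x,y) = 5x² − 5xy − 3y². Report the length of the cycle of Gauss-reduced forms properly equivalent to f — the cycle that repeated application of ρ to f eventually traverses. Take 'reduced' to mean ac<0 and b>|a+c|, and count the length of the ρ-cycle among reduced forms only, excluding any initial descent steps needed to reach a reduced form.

D = 85, ⌊√D⌋ = 9
descent: ρ → (-3,5,5)  [lands on river]
river: ρ → (5,5,-3)
river: ρ → (-3,7,3)
river: ρ → (3,5,-5)
river: ρ → (-5,5,3)
river: ρ → (3,7,-3)
ρ-cycle length = 6 (tail of 1 descent step not counted)

6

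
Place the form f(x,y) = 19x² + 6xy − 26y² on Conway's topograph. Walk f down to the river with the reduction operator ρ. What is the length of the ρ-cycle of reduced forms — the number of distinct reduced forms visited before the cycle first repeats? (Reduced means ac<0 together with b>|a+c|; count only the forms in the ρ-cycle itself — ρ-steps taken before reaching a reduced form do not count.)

D = 2012, ⌊√D⌋ = 44
descent: ρ → (-26,-6,19)
descent: ρ → (19,44,-1)  [lands on river]
river: ρ → (-1,44,19)
river: ρ → (19,32,-13)
river: ρ → (-13,20,31)
river: ρ → (31,42,-2)
river: ρ → (-2,42,31)
river: ρ → (31,20,-13)
river: ρ → (-13,32,19)
ρ-cycle length = 8 (tail of 2 descent steps not counted)

8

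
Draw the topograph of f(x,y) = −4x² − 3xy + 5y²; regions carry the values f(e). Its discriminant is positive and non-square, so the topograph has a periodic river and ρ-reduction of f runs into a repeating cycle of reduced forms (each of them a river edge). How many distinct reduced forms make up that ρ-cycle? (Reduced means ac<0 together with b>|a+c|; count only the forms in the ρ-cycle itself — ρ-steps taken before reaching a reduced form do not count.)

D = 89, ⌊√D⌋ = 9
descent: ρ → (5,3,-4)  [lands on river]
river: ρ → (-4,5,4)
river: ρ → (4,3,-5)
river: ρ → (-5,7,2)
river: ρ → (2,9,-1)
river: ρ → (-1,9,2)
river: ρ → (2,7,-5)
river: ρ → (-5,3,4)
river: ρ → (4,5,-4)
river: ρ → (-4,3,5)
river: ρ → (5,7,-2)
river: ρ → (-2,9,1)
river: ρ → (1,9,-2)
river: ρ → (-2,7,5)
ρ-cycle length = 14 (tail of 1 descent step not counted)

14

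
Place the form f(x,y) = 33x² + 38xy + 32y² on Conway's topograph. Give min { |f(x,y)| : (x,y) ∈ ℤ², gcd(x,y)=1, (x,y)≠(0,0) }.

translate: b→-28 (≡38 mod 66), so (33,38,32)→(33,-28,27)
flip: (33,-28,27)→(27,28,33)
translate: b→-26 (≡28 mod 54), so (27,28,33)→(27,-26,32)
reduced (well bottom): (27,-26,32) with a≤c, −a<b≤a
well minimum = a = 27

27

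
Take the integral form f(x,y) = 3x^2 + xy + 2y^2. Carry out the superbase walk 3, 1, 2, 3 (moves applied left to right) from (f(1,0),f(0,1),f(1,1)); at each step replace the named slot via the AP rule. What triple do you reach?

start (3,2,6) = (f(1,0),f(0,1),f(1,1))
replace slot 3: 2·(3+2) − 6 = 4 → (3,2,4)
replace slot 1: 2·(2+4) − 3 = 9 → (9,2,4)
replace slot 2: 2·(9+4) − 2 = 24 → (9,24,4)
replace slot 3: 2·(9+24) − 4 = 62 → (9,24,62)

9,24,62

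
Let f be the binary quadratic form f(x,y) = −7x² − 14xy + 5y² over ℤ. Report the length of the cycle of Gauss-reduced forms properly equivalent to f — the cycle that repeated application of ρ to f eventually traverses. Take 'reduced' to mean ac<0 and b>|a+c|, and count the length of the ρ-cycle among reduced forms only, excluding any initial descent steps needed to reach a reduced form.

D = 336, ⌊√D⌋ = 18
descent: ρ → (5,14,-7)  [lands on river]
river: ρ → (-7,14,5)
river: ρ → (5,16,-4)
river: ρ → (-4,16,5)
ρ-cycle length = 4 (tail of 1 descent step not counted)

4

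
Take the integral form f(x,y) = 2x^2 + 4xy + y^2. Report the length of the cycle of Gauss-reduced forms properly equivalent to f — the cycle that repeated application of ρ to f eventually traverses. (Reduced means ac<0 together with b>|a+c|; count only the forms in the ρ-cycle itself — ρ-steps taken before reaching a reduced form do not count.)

D = 8, ⌊√D⌋ = 2
descent: ρ → (1,2,-1)  [lands on river]
river: ρ → (-1,2,1)
ρ-cycle length = 2 (tail of 1 descent step not counted)

2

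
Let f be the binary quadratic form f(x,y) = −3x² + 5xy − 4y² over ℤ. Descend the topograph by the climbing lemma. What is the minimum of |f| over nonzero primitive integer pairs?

translate: b→1 (≡-5 mod 6), so (3,-5,4)→(3,1,2)
flip: (3,1,2)→(2,-1,3)
reduced (well bottom): (2,-1,3) with a≤c, −a<b≤a
well minimum |f| = |-2| = 2 (negative-definite)

2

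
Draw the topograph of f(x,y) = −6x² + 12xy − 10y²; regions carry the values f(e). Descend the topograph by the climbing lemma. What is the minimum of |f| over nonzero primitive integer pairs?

translate: b→0 (≡-12 mod 12), so (6,-12,10)→(6,0,4)
flip: (6,0,4)→(4,0,6)
reduced (well bottom): (4,0,6) with a≤c, −a<b≤a
well minimum |f| = |-4| = 4 (negative-definite)

4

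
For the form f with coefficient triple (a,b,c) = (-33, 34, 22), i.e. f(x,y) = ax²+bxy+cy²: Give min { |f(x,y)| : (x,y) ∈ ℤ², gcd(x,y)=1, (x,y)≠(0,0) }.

river: ρ → (22,54,-13)
river: ρ → (-13,50,30)
river: ρ → (30,10,-33)
river: ρ → (-33,56,7)
river: ρ → (7,56,-33)
river: ρ → (-33,10,30)
river: ρ → (30,50,-13)
river: ρ → (-13,54,22)
river: ρ → (22,34,-33)
river: ρ → (-33,32,23)
river: ρ → (23,60,-5)
river: ρ → (-5,60,23)
river: ρ → (23,32,-33)
river: ρ → (-33,34,22)
closes: descent 0, river 14
min |a| on river = 5

5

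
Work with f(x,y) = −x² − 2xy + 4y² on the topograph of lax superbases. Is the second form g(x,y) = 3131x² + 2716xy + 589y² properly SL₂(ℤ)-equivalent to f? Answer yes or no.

D₁ = 20, D₂ = 20
river cycle of f (length 2): (-1, 4, 1), (1, 4, -1)
river cycle of g (length 2): (-1, 4, 1), (1, 4, -1)
cycles coincide ⇒ equivalent

yes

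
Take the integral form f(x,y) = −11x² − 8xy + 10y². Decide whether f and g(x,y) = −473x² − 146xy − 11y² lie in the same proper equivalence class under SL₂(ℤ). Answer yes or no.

D₁ = 504, D₂ = 504
river cycle of f (length 10): (10, 8, -11), (-11, 14, 7), (7, 14, -11), (-11, 8, 10), (10, 12, -9), (-9, 6, 13), (13, 20, -2), (-2, 20, 13), (13, 6, -9), (-9, 12, 10)
river cycle of g (length 10): (-11, 14, 7), (7, 14, -11), (-11, 8, 10), (10, 12, -9), (-9, 6, 13), (13, 20, -2), (-2, 20, 13), (13, 6, -9), (-9, 12, 10), (10, 8, -11)
cycles coincide ⇒ equivalent

yes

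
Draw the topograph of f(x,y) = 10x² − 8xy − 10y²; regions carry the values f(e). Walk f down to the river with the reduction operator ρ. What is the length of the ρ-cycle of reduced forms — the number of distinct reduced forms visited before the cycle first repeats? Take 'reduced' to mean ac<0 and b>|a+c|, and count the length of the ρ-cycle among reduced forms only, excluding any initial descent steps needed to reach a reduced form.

D = 464, ⌊√D⌋ = 21
descent: ρ → (-10,8,10)  [lands on river]
river: ρ → (10,12,-8)
river: ρ → (-8,20,2)
river: ρ → (2,20,-8)
river: ρ → (-8,12,10)
river: ρ → (10,8,-10)
river: ρ → (-10,12,8)
river: ρ → (8,20,-2)
river: ρ → (-2,20,8)
river: ρ → (8,12,-10)
ρ-cycle length = 10 (tail of 1 descent step not counted)

10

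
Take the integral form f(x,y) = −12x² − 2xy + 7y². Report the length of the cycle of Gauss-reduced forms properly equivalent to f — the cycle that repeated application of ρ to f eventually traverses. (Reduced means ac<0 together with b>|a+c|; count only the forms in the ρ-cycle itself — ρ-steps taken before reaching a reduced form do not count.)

D = 340, ⌊√D⌋ = 18
descent: ρ → (7,16,-3)  [lands on river]
river: ρ → (-3,14,12)
river: ρ → (12,10,-5)
river: ρ → (-5,10,12)
river: ρ → (12,14,-3)
river: ρ → (-3,16,7)
river: ρ → (7,12,-7)
river: ρ → (-7,16,3)
river: ρ → (3,14,-12)
river: ρ → (-12,10,5)
river: ρ → (5,10,-12)
river: ρ → (-12,14,3)
river: ρ → (3,16,-7)
river: ρ → (-7,12,7)
ρ-cycle length = 14 (tail of 1 descent step not counted)

14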